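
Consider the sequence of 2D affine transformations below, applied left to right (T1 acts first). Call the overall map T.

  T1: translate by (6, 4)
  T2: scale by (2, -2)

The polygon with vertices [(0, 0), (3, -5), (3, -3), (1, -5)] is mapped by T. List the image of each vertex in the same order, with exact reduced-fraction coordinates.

image vertices: (12, -8), (18, 2), (18, -2), (14, 2)

T1 translate by (6, 4): (0, 0) → (6, 4); (3, -5) → (9, -1); (3, -3) → (9, 1); (1, -5) → (7, -1)
T2 scale by (2, -2): (6, 4) → (12, -8); (9, -1) → (18, 2); (9, 1) → (18, -2); (7, -1) → (14, 2)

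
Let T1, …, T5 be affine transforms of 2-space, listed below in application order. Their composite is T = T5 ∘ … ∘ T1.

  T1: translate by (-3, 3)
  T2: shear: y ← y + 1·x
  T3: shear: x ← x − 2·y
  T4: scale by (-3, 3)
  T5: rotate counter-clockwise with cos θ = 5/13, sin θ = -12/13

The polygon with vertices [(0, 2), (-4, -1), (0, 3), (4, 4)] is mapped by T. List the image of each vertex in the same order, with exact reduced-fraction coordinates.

T1 translate by (-3, 3): (0, 2) → (-3, 5); (-4, -1) → (-7, 2); (0, 3) → (-3, 6); (4, 4) → (1, 7)
T2 shear: y ← y + 1·x: (-3, 5) → (-3, 2); (-7, 2) → (-7, -5); (-3, 6) → (-3, 3); (1, 7) → (1, 8)
T3 shear: x ← x − 2·y: (-3, 2) → (-7, 2); (-7, -5) → (3, -5); (-3, 3) → (-9, 3); (1, 8) → (-15, 8)
T4 scale by (-3, 3): (-7, 2) → (21, 6); (3, -5) → (-9, -15); (-9, 3) → (27, 9); (-15, 8) → (45, 24)
T5 rotate counter-clockwise with cos θ = 5/13, sin θ = -12/13: (21, 6) → (177/13, -222/13); (-9, -15) → (-225/13, 33/13); (27, 9) → (243/13, -279/13); (45, 24) → (513/13, -420/13)

image vertices: (177/13, -222/13), (-225/13, 33/13), (243/13, -279/13), (513/13, -420/13)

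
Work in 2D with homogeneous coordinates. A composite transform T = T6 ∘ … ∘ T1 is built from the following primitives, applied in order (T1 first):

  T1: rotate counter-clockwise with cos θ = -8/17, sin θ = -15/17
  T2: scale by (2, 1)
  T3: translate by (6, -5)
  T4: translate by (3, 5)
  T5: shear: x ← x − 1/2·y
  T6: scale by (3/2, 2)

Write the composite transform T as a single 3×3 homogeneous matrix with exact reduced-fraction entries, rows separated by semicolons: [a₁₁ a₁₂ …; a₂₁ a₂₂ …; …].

T1 = [-8/17 15/17 0; -15/17 -8/17 0; 0 0 1]
T2·T1 = [-16/17 30/17 0; -15/17 -8/17 0; 0 0 1]
T3·…·T1 = [-16/17 30/17 6; -15/17 -8/17 -5; 0 0 1]
T4·…·T1 = [-16/17 30/17 9; -15/17 -8/17 0; 0 0 1]
T5·…·T1 = [-1/2 2 9; -15/17 -8/17 0; 0 0 1]
T6·…·T1 = [-3/4 3 27/2; -30/17 -16/17 0; 0 0 1]

T = [-3/4 3 27/2; -30/17 -16/17 0; 0 0 1]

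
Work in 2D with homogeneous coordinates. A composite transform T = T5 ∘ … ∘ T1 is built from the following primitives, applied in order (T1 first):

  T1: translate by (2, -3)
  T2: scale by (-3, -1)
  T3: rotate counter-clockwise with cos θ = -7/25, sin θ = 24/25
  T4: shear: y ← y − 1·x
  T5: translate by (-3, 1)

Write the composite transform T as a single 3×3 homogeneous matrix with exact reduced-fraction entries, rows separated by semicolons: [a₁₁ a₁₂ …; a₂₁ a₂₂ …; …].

T1 = [1 0 2; 0 1 -3; 0 0 1]
T2·T1 = [-3 0 -6; 0 -1 3; 0 0 1]
T3·…·T1 = [21/25 24/25 -6/5; -72/25 7/25 -33/5; 0 0 1]
T4·…·T1 = [21/25 24/25 -6/5; -93/25 -17/25 -27/5; 0 0 1]
T5·…·T1 = [21/25 24/25 -21/5; -93/25 -17/25 -22/5; 0 0 1]

T = [21/25 24/25 -21/5; -93/25 -17/25 -22/5; 0 0 1]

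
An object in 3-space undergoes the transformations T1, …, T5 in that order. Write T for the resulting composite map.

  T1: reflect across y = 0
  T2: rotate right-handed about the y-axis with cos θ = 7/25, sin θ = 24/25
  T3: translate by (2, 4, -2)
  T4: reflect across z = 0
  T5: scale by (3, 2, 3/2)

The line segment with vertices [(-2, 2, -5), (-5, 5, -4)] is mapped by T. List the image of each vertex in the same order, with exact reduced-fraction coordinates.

image vertices: (-252/25, 4, 111/50), (-243/25, -2, -63/25)

T1 reflect across y = 0: (-2, 2, -5) → (-2, -2, -5); (-5, 5, -4) → (-5, -5, -4)
T2 rotate right-handed about the y-axis with cos θ = 7/25, sin θ = 24/25: (-2, -2, -5) → (-134/25, -2, 13/25); (-5, -5, -4) → (-131/25, -5, 92/25)
T3 translate by (2, 4, -2): (-134/25, -2, 13/25) → (-84/25, 2, -37/25); (-131/25, -5, 92/25) → (-81/25, -1, 42/25)
T4 reflect across z = 0: (-84/25, 2, -37/25) → (-84/25, 2, 37/25); (-81/25, -1, 42/25) → (-81/25, -1, -42/25)
T5 scale by (3, 2, 3/2): (-84/25, 2, 37/25) → (-252/25, 4, 111/50); (-81/25, -1, -42/25) → (-243/25, -2, -63/25)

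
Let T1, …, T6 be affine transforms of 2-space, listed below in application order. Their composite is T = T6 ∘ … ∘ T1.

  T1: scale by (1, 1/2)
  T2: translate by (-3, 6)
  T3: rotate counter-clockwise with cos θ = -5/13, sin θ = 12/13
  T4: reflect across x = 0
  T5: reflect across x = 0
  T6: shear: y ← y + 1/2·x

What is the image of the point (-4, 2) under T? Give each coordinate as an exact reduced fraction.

T1 scale by (1, 1/2): (-4, 2) → (-4, 1)
T2 translate by (-3, 6): (-4, 1) → (-7, 7)
T3 rotate counter-clockwise with cos θ = -5/13, sin θ = 12/13: (-7, 7) → (-49/13, -119/13)
T4 reflect across x = 0: (-49/13, -119/13) → (49/13, -119/13)
T5 reflect across x = 0: (49/13, -119/13) → (-49/13, -119/13)
T6 shear: y ← y + 1/2·x: (-49/13, -119/13) → (-49/13, -287/26)

T(p) = (-49/13, -287/26)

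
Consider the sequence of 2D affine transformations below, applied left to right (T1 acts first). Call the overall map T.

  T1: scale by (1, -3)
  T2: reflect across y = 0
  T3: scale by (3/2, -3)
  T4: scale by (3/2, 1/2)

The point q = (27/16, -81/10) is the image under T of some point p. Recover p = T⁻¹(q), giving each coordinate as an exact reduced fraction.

p = (3/4, 9/5)

T1 = [1 0 0; 0 -3 0; 0 0 1]
T2·T1 = [1 0 0; 0 3 0; 0 0 1]
T3·…·T1 = [3/2 0 0; 0 -9 0; 0 0 1]
T4·…·T1 = [9/4 0 0; 0 -9/2 0; 0 0 1]
det M = -81/8; M⁻¹ = [4/9 0 0; 0 -2/9 0; 0 0 1]
M⁻¹ · (27/16, -81/10)ᵀ = (3/4, 9/5)ᵀ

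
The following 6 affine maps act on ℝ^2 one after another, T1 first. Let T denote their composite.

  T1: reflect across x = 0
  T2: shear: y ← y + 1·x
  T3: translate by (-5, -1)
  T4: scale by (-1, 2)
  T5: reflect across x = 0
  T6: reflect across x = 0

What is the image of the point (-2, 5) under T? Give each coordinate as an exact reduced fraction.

T(p) = (3, 12)

T1 reflect across x = 0: (-2, 5) → (2, 5)
T2 shear: y ← y + 1·x: (2, 5) → (2, 7)
T3 translate by (-5, -1): (2, 7) → (-3, 6)
T4 scale by (-1, 2): (-3, 6) → (3, 12)
T5 reflect across x = 0: (3, 12) → (-3, 12)
T6 reflect across x = 0: (-3, 12) → (3, 12)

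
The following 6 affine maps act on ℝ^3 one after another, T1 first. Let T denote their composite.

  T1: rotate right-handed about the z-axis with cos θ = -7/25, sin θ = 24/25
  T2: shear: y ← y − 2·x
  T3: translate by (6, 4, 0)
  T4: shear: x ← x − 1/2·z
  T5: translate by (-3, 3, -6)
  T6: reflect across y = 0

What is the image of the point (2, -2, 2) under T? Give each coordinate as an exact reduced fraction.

T(p) = (84/25, -169/25, -4)

T1 rotate right-handed about the z-axis with cos θ = -7/25, sin θ = 24/25: (2, -2, 2) → (34/25, 62/25, 2)
T2 shear: y ← y − 2·x: (34/25, 62/25, 2) → (34/25, -6/25, 2)
T3 translate by (6, 4, 0): (34/25, -6/25, 2) → (184/25, 94/25, 2)
T4 shear: x ← x − 1/2·z: (184/25, 94/25, 2) → (159/25, 94/25, 2)
T5 translate by (-3, 3, -6): (159/25, 94/25, 2) → (84/25, 169/25, -4)
T6 reflect across y = 0: (84/25, 169/25, -4) → (84/25, -169/25, -4)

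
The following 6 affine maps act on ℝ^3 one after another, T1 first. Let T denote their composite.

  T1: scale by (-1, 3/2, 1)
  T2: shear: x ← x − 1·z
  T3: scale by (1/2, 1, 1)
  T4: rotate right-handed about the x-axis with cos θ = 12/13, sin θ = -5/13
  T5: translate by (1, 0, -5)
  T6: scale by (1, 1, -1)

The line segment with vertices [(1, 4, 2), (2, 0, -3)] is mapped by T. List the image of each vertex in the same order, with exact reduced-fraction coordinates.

image vertices: (-1/2, 82/13, 71/13), (3/2, -15/13, 101/13)

T1 scale by (-1, 3/2, 1): (1, 4, 2) → (-1, 6, 2); (2, 0, -3) → (-2, 0, -3)
T2 shear: x ← x − 1·z: (-1, 6, 2) → (-3, 6, 2); (-2, 0, -3) → (1, 0, -3)
T3 scale by (1/2, 1, 1): (-3, 6, 2) → (-3/2, 6, 2); (1, 0, -3) → (1/2, 0, -3)
T4 rotate right-handed about the x-axis with cos θ = 12/13, sin θ = -5/13: (-3/2, 6, 2) → (-3/2, 82/13, -6/13); (1/2, 0, -3) → (1/2, -15/13, -36/13)
T5 translate by (1, 0, -5): (-3/2, 82/13, -6/13) → (-1/2, 82/13, -71/13); (1/2, -15/13, -36/13) → (3/2, -15/13, -101/13)
T6 scale by (1, 1, -1): (-1/2, 82/13, -71/13) → (-1/2, 82/13, 71/13); (3/2, -15/13, -101/13) → (3/2, -15/13, 101/13)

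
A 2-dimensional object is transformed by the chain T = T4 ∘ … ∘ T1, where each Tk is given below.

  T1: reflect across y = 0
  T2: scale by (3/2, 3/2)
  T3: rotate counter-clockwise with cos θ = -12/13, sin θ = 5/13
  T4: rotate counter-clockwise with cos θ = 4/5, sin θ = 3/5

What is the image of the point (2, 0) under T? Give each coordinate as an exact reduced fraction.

T1 reflect across y = 0: (2, 0) → (2, 0)
T2 scale by (3/2, 3/2): (2, 0) → (3, 0)
T3 rotate counter-clockwise with cos θ = -12/13, sin θ = 5/13: (3, 0) → (-36/13, 15/13)
T4 rotate counter-clockwise with cos θ = 4/5, sin θ = 3/5: (-36/13, 15/13) → (-189/65, -48/65)

T(p) = (-189/65, -48/65)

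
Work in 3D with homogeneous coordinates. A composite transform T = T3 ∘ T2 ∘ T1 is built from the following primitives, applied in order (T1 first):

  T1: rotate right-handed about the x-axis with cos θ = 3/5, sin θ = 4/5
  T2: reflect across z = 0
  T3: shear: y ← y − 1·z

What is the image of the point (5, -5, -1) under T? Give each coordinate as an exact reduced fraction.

T(p) = (5, -34/5, 23/5)

T1 rotate right-handed about the x-axis with cos θ = 3/5, sin θ = 4/5: (5, -5, -1) → (5, -11/5, -23/5)
T2 reflect across z = 0: (5, -11/5, -23/5) → (5, -11/5, 23/5)
T3 shear: y ← y − 1·z: (5, -11/5, 23/5) → (5, -34/5, 23/5)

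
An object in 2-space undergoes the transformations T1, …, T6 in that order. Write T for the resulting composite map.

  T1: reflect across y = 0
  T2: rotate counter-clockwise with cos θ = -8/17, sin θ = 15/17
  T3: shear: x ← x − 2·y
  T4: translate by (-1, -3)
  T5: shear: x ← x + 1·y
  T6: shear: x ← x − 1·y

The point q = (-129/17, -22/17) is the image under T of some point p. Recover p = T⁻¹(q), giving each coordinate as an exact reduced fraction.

p = (3, -2)

T1 = [1 0 0; 0 -1 0; 0 0 1]
T2·T1 = [-8/17 15/17 0; 15/17 8/17 0; 0 0 1]
T3·…·T1 = [-38/17 -1/17 0; 15/17 8/17 0; 0 0 1]
T4·…·T1 = [-38/17 -1/17 -1; 15/17 8/17 -3; 0 0 1]
T5·…·T1 = [-23/17 7/17 -4; 15/17 8/17 -3; 0 0 1]
T6·…·T1 = [-38/17 -1/17 -1; 15/17 8/17 -3; 0 0 1]
det M = -1; M⁻¹ = [-8/17 -1/17 -11/17; 15/17 38/17 129/17; 0 0 1]
M⁻¹ · (-129/17, -22/17)ᵀ = (3, -2)ᵀ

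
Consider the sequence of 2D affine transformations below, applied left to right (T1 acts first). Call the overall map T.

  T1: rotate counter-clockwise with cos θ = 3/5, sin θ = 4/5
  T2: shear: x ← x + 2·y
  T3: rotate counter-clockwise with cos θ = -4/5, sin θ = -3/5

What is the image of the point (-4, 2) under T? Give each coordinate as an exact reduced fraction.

T1 rotate counter-clockwise with cos θ = 3/5, sin θ = 4/5: (-4, 2) → (-4, -2)
T2 shear: x ← x + 2·y: (-4, -2) → (-8, -2)
T3 rotate counter-clockwise with cos θ = -4/5, sin θ = -3/5: (-8, -2) → (26/5, 32/5)

T(p) = (26/5, 32/5)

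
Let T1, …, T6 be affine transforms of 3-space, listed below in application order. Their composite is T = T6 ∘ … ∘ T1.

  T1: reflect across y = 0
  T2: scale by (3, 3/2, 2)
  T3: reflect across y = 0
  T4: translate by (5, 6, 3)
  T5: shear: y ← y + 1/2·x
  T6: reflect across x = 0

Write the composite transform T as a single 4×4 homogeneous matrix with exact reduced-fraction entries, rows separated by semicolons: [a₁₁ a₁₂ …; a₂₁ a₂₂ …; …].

T1 = [1 0 0 0; 0 -1 0 0; 0 0 1 0; 0 0 0 1]
T2·T1 = [3 0 0 0; 0 -3/2 0 0; 0 0 2 0; 0 0 0 1]
T3·…·T1 = [3 0 0 0; 0 3/2 0 0; 0 0 2 0; 0 0 0 1]
T4·…·T1 = [3 0 0 5; 0 3/2 0 6; 0 0 2 3; 0 0 0 1]
T5·…·T1 = [3 0 0 5; 3/2 3/2 0 17/2; 0 0 2 3; 0 0 0 1]
T6·…·T1 = [-3 0 0 -5; 3/2 3/2 0 17/2; 0 0 2 3; 0 0 0 1]

T = [-3 0 0 -5; 3/2 3/2 0 17/2; 0 0 2 3; 0 0 0 1]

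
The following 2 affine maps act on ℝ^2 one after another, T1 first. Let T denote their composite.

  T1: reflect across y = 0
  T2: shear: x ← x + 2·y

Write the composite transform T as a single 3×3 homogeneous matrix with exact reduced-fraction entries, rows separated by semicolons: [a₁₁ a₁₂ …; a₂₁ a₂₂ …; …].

T1 = [1 0 0; 0 -1 0; 0 0 1]
T2·T1 = [1 -2 0; 0 -1 0; 0 0 1]

T = [1 -2 0; 0 -1 0; 0 0 1]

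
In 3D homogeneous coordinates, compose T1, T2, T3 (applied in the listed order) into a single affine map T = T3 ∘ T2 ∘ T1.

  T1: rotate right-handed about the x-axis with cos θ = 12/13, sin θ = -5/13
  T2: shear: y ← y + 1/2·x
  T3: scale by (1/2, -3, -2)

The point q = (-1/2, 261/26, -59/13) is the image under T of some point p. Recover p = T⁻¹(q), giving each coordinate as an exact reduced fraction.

p = (-1, -7/2, 1)

T1 = [1 0 0 0; 0 12/13 5/13 0; 0 -5/13 12/13 0; 0 0 0 1]
T2·T1 = [1 0 0 0; 1/2 12/13 5/13 0; 0 -5/13 12/13 0; 0 0 0 1]
T3·…·T1 = [1/2 0 0 0; -3/2 -36/13 -15/13 0; 0 10/13 -24/13 0; 0 0 0 1]
det M = 3; M⁻¹ = [2 0 0 0; -12/13 -4/13 5/26 0; -5/13 -5/39 -6/13 0; 0 0 0 1]
M⁻¹ · (-1/2, 261/26, -59/13)ᵀ = (-1, -7/2, 1)ᵀ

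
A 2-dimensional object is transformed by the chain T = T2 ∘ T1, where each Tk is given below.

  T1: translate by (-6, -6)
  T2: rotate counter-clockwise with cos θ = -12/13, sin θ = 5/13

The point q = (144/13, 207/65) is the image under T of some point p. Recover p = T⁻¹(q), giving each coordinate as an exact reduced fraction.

p = (-3, -6/5)

T1 = [1 0 -6; 0 1 -6; 0 0 1]
T2·T1 = [-12/13 -5/13 102/13; 5/13 -12/13 42/13; 0 0 1]
det M = 1; M⁻¹ = [-12/13 5/13 6; -5/13 -12/13 6; 0 0 1]
M⁻¹ · (144/13, 207/65)ᵀ = (-3, -6/5)ᵀ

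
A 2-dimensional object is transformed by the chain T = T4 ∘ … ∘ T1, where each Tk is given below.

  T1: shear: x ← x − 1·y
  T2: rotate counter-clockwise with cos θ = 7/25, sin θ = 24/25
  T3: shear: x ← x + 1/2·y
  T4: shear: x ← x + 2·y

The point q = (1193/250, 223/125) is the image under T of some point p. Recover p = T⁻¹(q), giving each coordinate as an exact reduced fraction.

p = (2, 1/5)

T1 = [1 -1 0; 0 1 0; 0 0 1]
T2·T1 = [7/25 -31/25 0; 24/25 -17/25 0; 0 0 1]
T3·…·T1 = [19/25 -79/50 0; 24/25 -17/25 0; 0 0 1]
T4·…·T1 = [67/25 -147/50 0; 24/25 -17/25 0; 0 0 1]
det M = 1; M⁻¹ = [-17/25 147/50 0; -24/25 67/25 0; 0 0 1]
M⁻¹ · (1193/250, 223/125)ᵀ = (2, 1/5)ᵀ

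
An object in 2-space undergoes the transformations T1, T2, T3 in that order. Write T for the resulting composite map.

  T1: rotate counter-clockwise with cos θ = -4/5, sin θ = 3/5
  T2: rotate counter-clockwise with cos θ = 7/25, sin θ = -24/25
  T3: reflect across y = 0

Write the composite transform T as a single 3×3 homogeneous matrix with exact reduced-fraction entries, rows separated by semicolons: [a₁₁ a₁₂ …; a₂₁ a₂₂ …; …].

T = [44/125 -117/125 0; -117/125 -44/125 0; 0 0 1]

T1 = [-4/5 -3/5 0; 3/5 -4/5 0; 0 0 1]
T2·T1 = [44/125 -117/125 0; 117/125 44/125 0; 0 0 1]
T3·…·T1 = [44/125 -117/125 0; -117/125 -44/125 0; 0 0 1]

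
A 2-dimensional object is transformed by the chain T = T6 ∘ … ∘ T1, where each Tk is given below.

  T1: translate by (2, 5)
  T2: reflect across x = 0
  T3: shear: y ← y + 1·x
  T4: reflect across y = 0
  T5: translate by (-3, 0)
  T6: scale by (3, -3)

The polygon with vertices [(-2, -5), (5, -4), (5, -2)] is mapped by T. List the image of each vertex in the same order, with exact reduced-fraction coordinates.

image vertices: (-9, 0), (-30, -18), (-30, -12)

T1 translate by (2, 5): (-2, -5) → (0, 0); (5, -4) → (7, 1); (5, -2) → (7, 3)
T2 reflect across x = 0: (0, 0) → (0, 0); (7, 1) → (-7, 1); (7, 3) → (-7, 3)
T3 shear: y ← y + 1·x: (0, 0) → (0, 0); (-7, 1) → (-7, -6); (-7, 3) → (-7, -4)
T4 reflect across y = 0: (0, 0) → (0, 0); (-7, -6) → (-7, 6); (-7, -4) → (-7, 4)
T5 translate by (-3, 0): (0, 0) → (-3, 0); (-7, 6) → (-10, 6); (-7, 4) → (-10, 4)
T6 scale by (3, -3): (-3, 0) → (-9, 0); (-10, 6) → (-30, -18); (-10, 4) → (-30, -12)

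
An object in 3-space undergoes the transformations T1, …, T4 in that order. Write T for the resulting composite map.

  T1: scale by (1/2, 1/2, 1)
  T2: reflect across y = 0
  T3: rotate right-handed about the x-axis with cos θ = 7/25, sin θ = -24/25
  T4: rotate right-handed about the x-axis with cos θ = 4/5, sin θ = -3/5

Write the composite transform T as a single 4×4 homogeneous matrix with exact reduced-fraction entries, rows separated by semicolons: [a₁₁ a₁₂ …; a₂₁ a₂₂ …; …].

T1 = [1/2 0 0 0; 0 1/2 0 0; 0 0 1 0; 0 0 0 1]
T2·T1 = [1/2 0 0 0; 0 -1/2 0 0; 0 0 1 0; 0 0 0 1]
T3·…·T1 = [1/2 0 0 0; 0 -7/50 24/25 0; 0 12/25 7/25 0; 0 0 0 1]
T4·…·T1 = [1/2 0 0 0; 0 22/125 117/125 0; 0 117/250 -44/125 0; 0 0 0 1]

T = [1/2 0 0 0; 0 22/125 117/125 0; 0 117/250 -44/125 0; 0 0 0 1]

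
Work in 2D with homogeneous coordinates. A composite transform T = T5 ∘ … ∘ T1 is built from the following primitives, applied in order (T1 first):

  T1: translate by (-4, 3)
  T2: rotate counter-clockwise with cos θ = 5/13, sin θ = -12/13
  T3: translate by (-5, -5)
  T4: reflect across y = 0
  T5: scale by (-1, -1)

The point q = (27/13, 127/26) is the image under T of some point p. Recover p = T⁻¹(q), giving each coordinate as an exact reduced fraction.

p = (-4, 7/2)

T1 = [1 0 -4; 0 1 3; 0 0 1]
T2·T1 = [5/13 12/13 16/13; -12/13 5/13 63/13; 0 0 1]
T3·…·T1 = [5/13 12/13 -49/13; -12/13 5/13 -2/13; 0 0 1]
T4·…·T1 = [5/13 12/13 -49/13; 12/13 -5/13 2/13; 0 0 1]
T5·…·T1 = [-5/13 -12/13 49/13; -12/13 5/13 -2/13; 0 0 1]
det M = -1; M⁻¹ = [-5/13 -12/13 17/13; -12/13 5/13 46/13; 0 0 1]
M⁻¹ · (27/13, 127/26)ᵀ = (-4, 7/2)ᵀ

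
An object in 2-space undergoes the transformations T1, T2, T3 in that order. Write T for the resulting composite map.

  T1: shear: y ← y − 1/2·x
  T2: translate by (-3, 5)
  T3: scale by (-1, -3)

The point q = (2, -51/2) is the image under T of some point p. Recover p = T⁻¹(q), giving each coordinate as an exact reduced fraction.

T1 = [1 0 0; -1/2 1 0; 0 0 1]
T2·T1 = [1 0 -3; -1/2 1 5; 0 0 1]
T3·…·T1 = [-1 0 3; 3/2 -3 -15; 0 0 1]
det M = 3; M⁻¹ = [-1 0 3; -1/2 -1/3 -7/2; 0 0 1]
M⁻¹ · (2, -51/2)ᵀ = (1, 4)ᵀ

p = (1, 4)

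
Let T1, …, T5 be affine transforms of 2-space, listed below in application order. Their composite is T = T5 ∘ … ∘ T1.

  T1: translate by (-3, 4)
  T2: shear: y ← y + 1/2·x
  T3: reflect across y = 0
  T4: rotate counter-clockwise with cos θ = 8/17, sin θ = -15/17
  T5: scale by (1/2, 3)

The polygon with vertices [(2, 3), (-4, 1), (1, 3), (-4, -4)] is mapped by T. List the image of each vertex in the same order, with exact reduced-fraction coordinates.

image vertices: (-211/68, -111/17), (-157/68, 279/17), (-53/17, -54/17), (-7/68, 399/17)

T1 translate by (-3, 4): (2, 3) → (-1, 7); (-4, 1) → (-7, 5); (1, 3) → (-2, 7); (-4, -4) → (-7, 0)
T2 shear: y ← y + 1/2·x: (-1, 7) → (-1, 13/2); (-7, 5) → (-7, 3/2); (-2, 7) → (-2, 6); (-7, 0) → (-7, -7/2)
T3 reflect across y = 0: (-1, 13/2) → (-1, -13/2); (-7, 3/2) → (-7, -3/2); (-2, 6) → (-2, -6); (-7, -7/2) → (-7, 7/2)
T4 rotate counter-clockwise with cos θ = 8/17, sin θ = -15/17: (-1, -13/2) → (-211/34, -37/17); (-7, -3/2) → (-157/34, 93/17); (-2, -6) → (-106/17, -18/17); (-7, 7/2) → (-7/34, 133/17)
T5 scale by (1/2, 3): (-211/34, -37/17) → (-211/68, -111/17); (-157/34, 93/17) → (-157/68, 279/17); (-106/17, -18/17) → (-53/17, -54/17); (-7/34, 133/17) → (-7/68, 399/17)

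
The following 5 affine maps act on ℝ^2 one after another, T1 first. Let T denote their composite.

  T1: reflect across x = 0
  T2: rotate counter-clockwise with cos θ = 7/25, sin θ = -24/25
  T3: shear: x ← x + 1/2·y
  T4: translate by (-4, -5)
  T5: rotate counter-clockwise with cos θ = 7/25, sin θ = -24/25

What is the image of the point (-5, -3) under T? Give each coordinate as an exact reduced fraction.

T(p) = (-15673/1250, 3118/625)

T1 reflect across x = 0: (-5, -3) → (5, -3)
T2 rotate counter-clockwise with cos θ = 7/25, sin θ = -24/25: (5, -3) → (-37/25, -141/25)
T3 shear: x ← x + 1/2·y: (-37/25, -141/25) → (-43/10, -141/25)
T4 translate by (-4, -5): (-43/10, -141/25) → (-83/10, -266/25)
T5 rotate counter-clockwise with cos θ = 7/25, sin θ = -24/25: (-83/10, -266/25) → (-15673/1250, 3118/625)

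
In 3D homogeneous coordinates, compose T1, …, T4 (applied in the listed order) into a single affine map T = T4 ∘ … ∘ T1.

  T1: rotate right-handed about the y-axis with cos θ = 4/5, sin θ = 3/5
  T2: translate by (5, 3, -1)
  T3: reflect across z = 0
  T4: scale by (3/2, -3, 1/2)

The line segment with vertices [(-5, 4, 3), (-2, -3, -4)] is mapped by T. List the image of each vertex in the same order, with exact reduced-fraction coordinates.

image vertices: (21/5, -21, -11/5), (3/2, 0, 3/2)

T1 rotate right-handed about the y-axis with cos θ = 4/5, sin θ = 3/5: (-5, 4, 3) → (-11/5, 4, 27/5); (-2, -3, -4) → (-4, -3, -2)
T2 translate by (5, 3, -1): (-11/5, 4, 27/5) → (14/5, 7, 22/5); (-4, -3, -2) → (1, 0, -3)
T3 reflect across z = 0: (14/5, 7, 22/5) → (14/5, 7, -22/5); (1, 0, -3) → (1, 0, 3)
T4 scale by (3/2, -3, 1/2): (14/5, 7, -22/5) → (21/5, -21, -11/5); (1, 0, 3) → (3/2, 0, 3/2)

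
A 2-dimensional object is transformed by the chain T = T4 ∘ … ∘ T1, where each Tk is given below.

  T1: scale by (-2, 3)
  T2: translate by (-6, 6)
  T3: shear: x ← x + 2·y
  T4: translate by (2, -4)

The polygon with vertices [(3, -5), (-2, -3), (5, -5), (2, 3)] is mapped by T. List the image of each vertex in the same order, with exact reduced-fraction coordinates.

T1 scale by (-2, 3): (3, -5) → (-6, -15); (-2, -3) → (4, -9); (5, -5) → (-10, -15); (2, 3) → (-4, 9)
T2 translate by (-6, 6): (-6, -15) → (-12, -9); (4, -9) → (-2, -3); (-10, -15) → (-16, -9); (-4, 9) → (-10, 15)
T3 shear: x ← x + 2·y: (-12, -9) → (-30, -9); (-2, -3) → (-8, -3); (-16, -9) → (-34, -9); (-10, 15) → (20, 15)
T4 translate by (2, -4): (-30, -9) → (-28, -13); (-8, -3) → (-6, -7); (-34, -9) → (-32, -13); (20, 15) → (22, 11)

image vertices: (-28, -13), (-6, -7), (-32, -13), (22, 11)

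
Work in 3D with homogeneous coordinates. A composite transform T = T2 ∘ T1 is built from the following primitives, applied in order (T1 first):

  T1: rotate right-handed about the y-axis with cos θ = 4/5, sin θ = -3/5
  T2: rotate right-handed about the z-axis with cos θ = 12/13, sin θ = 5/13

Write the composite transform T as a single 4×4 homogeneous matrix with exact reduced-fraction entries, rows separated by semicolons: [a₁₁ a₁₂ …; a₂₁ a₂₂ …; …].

T = [48/65 -5/13 -36/65 0; 4/13 12/13 -3/13 0; 3/5 0 4/5 0; 0 0 0 1]

T1 = [4/5 0 -3/5 0; 0 1 0 0; 3/5 0 4/5 0; 0 0 0 1]
T2·T1 = [48/65 -5/13 -36/65 0; 4/13 12/13 -3/13 0; 3/5 0 4/5 0; 0 0 0 1]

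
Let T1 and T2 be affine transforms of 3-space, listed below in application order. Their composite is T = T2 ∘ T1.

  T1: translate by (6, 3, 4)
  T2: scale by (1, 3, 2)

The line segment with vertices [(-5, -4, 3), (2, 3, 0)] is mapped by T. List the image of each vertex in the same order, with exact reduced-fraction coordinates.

image vertices: (1, -3, 14), (8, 18, 8)

T1 translate by (6, 3, 4): (-5, -4, 3) → (1, -1, 7); (2, 3, 0) → (8, 6, 4)
T2 scale by (1, 3, 2): (1, -1, 7) → (1, -3, 14); (8, 6, 4) → (8, 18, 8)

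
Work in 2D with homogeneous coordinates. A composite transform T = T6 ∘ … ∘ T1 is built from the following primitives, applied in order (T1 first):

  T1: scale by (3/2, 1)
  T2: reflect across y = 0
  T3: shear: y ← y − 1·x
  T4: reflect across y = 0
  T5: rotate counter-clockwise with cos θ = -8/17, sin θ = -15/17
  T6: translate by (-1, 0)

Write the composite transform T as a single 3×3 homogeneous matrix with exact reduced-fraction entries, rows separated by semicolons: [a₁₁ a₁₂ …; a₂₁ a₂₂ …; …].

T = [21/34 15/17 -1; -69/34 -8/17 0; 0 0 1]

T1 = [3/2 0 0; 0 1 0; 0 0 1]
T2·T1 = [3/2 0 0; 0 -1 0; 0 0 1]
T3·…·T1 = [3/2 0 0; -3/2 -1 0; 0 0 1]
T4·…·T1 = [3/2 0 0; 3/2 1 0; 0 0 1]
T5·…·T1 = [21/34 15/17 0; -69/34 -8/17 0; 0 0 1]
T6·…·T1 = [21/34 15/17 -1; -69/34 -8/17 0; 0 0 1]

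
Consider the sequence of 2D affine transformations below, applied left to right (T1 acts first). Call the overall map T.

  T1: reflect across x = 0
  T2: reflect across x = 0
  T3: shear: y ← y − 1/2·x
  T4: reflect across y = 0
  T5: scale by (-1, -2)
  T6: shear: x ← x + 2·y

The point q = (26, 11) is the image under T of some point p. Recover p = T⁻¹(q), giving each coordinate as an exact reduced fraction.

T1 = [-1 0 0; 0 1 0; 0 0 1]
T2·T1 = [1 0 0; 0 1 0; 0 0 1]
T3·…·T1 = [1 0 0; -1/2 1 0; 0 0 1]
T4·…·T1 = [1 0 0; 1/2 -1 0; 0 0 1]
T5·…·T1 = [-1 0 0; -1 2 0; 0 0 1]
T6·…·T1 = [-3 4 0; -1 2 0; 0 0 1]
det M = -2; M⁻¹ = [-1 2 0; -1/2 3/2 0; 0 0 1]
M⁻¹ · (26, 11)ᵀ = (-4, 7/2)ᵀ

p = (-4, 7/2)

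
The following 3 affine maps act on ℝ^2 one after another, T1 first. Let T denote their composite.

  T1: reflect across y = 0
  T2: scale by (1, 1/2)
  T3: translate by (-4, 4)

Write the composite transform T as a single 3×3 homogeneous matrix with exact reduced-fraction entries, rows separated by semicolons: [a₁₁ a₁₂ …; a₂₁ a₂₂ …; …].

T1 = [1 0 0; 0 -1 0; 0 0 1]
T2·T1 = [1 0 0; 0 -1/2 0; 0 0 1]
T3·…·T1 = [1 0 -4; 0 -1/2 4; 0 0 1]

T = [1 0 -4; 0 -1/2 4; 0 0 1]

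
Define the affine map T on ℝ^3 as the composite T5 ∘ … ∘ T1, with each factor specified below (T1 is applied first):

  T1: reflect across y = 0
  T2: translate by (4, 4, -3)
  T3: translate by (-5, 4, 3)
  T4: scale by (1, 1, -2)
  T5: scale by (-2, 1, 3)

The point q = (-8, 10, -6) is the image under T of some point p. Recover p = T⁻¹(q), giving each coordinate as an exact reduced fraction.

p = (5, -2, 1)

T1 = [1 0 0 0; 0 -1 0 0; 0 0 1 0; 0 0 0 1]
T2·T1 = [1 0 0 4; 0 -1 0 4; 0 0 1 -3; 0 0 0 1]
T3·…·T1 = [1 0 0 -1; 0 -1 0 8; 0 0 1 0; 0 0 0 1]
T4·…·T1 = [1 0 0 -1; 0 -1 0 8; 0 0 -2 0; 0 0 0 1]
T5·…·T1 = [-2 0 0 2; 0 -1 0 8; 0 0 -6 0; 0 0 0 1]
det M = -12; M⁻¹ = [-1/2 0 0 1; 0 -1 0 8; 0 0 -1/6 0; 0 0 0 1]
M⁻¹ · (-8, 10, -6)ᵀ = (5, -2, 1)ᵀ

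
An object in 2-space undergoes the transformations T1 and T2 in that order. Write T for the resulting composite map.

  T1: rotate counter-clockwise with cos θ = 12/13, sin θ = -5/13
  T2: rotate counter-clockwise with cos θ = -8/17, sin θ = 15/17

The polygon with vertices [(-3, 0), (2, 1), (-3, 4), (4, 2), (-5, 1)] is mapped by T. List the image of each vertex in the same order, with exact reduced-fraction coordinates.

image vertices: (63/221, -660/221), (-262/221, 419/221), (-817/221, -744/221), (-524/221, 838/221), (-115/221, -1121/221)

T1 rotate counter-clockwise with cos θ = 12/13, sin θ = -5/13: (-3, 0) → (-36/13, 15/13); (2, 1) → (29/13, 2/13); (-3, 4) → (-16/13, 63/13); (4, 2) → (58/13, 4/13); (-5, 1) → (-55/13, 37/13)
T2 rotate counter-clockwise with cos θ = -8/17, sin θ = 15/17: (-36/13, 15/13) → (63/221, -660/221); (29/13, 2/13) → (-262/221, 419/221); (-16/13, 63/13) → (-817/221, -744/221); (58/13, 4/13) → (-524/221, 838/221); (-55/13, 37/13) → (-115/221, -1121/221)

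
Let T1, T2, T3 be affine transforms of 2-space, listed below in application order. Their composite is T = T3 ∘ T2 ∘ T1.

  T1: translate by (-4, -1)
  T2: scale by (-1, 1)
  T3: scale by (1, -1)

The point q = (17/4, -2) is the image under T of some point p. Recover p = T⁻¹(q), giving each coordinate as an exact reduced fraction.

p = (-1/4, 3)

T1 = [1 0 -4; 0 1 -1; 0 0 1]
T2·T1 = [-1 0 4; 0 1 -1; 0 0 1]
T3·…·T1 = [-1 0 4; 0 -1 1; 0 0 1]
det M = 1; M⁻¹ = [-1 0 4; 0 -1 1; 0 0 1]
M⁻¹ · (17/4, -2)ᵀ = (-1/4, 3)ᵀ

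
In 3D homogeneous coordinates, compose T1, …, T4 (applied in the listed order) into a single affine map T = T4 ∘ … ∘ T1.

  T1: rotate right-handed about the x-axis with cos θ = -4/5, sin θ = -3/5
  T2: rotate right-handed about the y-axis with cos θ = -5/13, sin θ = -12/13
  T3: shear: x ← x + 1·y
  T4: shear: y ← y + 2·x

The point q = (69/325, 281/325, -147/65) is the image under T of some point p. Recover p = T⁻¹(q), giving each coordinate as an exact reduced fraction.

T1 = [1 0 0 0; 0 -4/5 3/5 0; 0 -3/5 -4/5 0; 0 0 0 1]
T2·T1 = [-5/13 36/65 48/65 0; 0 -4/5 3/5 0; 12/13 3/13 4/13 0; 0 0 0 1]
T3·…·T1 = [-5/13 -16/65 87/65 0; 0 -4/5 3/5 0; 12/13 3/13 4/13 0; 0 0 0 1]
T4·…·T1 = [-5/13 -16/65 87/65 0; -10/13 -84/65 213/65 0; 12/13 3/13 4/13 0; 0 0 0 1]
det M = 1; M⁻¹ = [-15/13 5/13 12/13 0; 212/65 -88/65 3/13 0; 66/65 -9/65 4/13 0; 0 0 0 1]
M⁻¹ · (69/325, 281/325, -147/65)ᵀ = (-2, -1, -3/5)ᵀ

p = (-2, -1, -3/5)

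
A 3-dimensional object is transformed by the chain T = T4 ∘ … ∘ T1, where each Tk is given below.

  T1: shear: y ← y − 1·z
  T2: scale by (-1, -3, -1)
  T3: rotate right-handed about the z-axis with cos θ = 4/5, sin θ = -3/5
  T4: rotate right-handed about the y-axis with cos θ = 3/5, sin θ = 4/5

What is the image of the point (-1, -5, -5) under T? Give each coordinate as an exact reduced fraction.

T1 shear: y ← y − 1·z: (-1, -5, -5) → (-1, 0, -5)
T2 scale by (-1, -3, -1): (-1, 0, -5) → (1, 0, 5)
T3 rotate right-handed about the z-axis with cos θ = 4/5, sin θ = -3/5: (1, 0, 5) → (4/5, -3/5, 5)
T4 rotate right-handed about the y-axis with cos θ = 3/5, sin θ = 4/5: (4/5, -3/5, 5) → (112/25, -3/5, 59/25)

T(p) = (112/25, -3/5, 59/25)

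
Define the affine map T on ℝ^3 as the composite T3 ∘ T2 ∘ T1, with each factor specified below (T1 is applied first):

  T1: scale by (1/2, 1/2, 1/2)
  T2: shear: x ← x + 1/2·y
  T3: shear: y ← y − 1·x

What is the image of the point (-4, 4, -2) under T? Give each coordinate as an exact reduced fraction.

T(p) = (-1, 3, -1)

T1 scale by (1/2, 1/2, 1/2): (-4, 4, -2) → (-2, 2, -1)
T2 shear: x ← x + 1/2·y: (-2, 2, -1) → (-1, 2, -1)
T3 shear: y ← y − 1·x: (-1, 2, -1) → (-1, 3, -1)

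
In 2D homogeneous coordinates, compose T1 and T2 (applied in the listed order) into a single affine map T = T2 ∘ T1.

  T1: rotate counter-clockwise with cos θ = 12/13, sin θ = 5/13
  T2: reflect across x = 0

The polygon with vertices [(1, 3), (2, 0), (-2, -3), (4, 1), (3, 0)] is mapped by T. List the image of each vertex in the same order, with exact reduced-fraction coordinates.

image vertices: (3/13, 41/13), (-24/13, 10/13), (9/13, -46/13), (-43/13, 32/13), (-36/13, 15/13)

T1 rotate counter-clockwise with cos θ = 12/13, sin θ = 5/13: (1, 3) → (-3/13, 41/13); (2, 0) → (24/13, 10/13); (-2, -3) → (-9/13, -46/13); (4, 1) → (43/13, 32/13); (3, 0) → (36/13, 15/13)
T2 reflect across x = 0: (-3/13, 41/13) → (3/13, 41/13); (24/13, 10/13) → (-24/13, 10/13); (-9/13, -46/13) → (9/13, -46/13); (43/13, 32/13) → (-43/13, 32/13); (36/13, 15/13) → (-36/13, 15/13)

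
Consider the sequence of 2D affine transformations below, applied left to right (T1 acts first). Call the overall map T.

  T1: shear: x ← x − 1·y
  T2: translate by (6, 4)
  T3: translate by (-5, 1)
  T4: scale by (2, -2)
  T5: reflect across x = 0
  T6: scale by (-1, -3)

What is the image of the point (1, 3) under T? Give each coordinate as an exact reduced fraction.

T(p) = (-2, 48)

T1 shear: x ← x − 1·y: (1, 3) → (-2, 3)
T2 translate by (6, 4): (-2, 3) → (4, 7)
T3 translate by (-5, 1): (4, 7) → (-1, 8)
T4 scale by (2, -2): (-1, 8) → (-2, -16)
T5 reflect across x = 0: (-2, -16) → (2, -16)
T6 scale by (-1, -3): (2, -16) → (-2, 48)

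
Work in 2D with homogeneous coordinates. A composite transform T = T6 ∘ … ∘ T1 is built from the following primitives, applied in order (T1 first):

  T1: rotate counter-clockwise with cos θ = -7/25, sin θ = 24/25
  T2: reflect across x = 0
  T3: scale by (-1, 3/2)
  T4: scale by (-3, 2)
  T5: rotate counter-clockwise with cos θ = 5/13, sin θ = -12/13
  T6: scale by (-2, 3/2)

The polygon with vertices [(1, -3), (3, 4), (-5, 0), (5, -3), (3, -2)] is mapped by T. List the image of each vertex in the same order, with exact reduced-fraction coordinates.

image vertices: (-258/65, 1809/130), (-6678/325, -5328/325), (1938/65, -162/65), (-9042/325, 10341/650), (-414/25, 261/25)

T1 rotate counter-clockwise with cos θ = -7/25, sin θ = 24/25: (1, -3) → (13/5, 9/5); (3, 4) → (-117/25, 44/25); (-5, 0) → (7/5, -24/5); (5, -3) → (37/25, 141/25); (3, -2) → (27/25, 86/25)
T2 reflect across x = 0: (13/5, 9/5) → (-13/5, 9/5); (-117/25, 44/25) → (117/25, 44/25); (7/5, -24/5) → (-7/5, -24/5); (37/25, 141/25) → (-37/25, 141/25); (27/25, 86/25) → (-27/25, 86/25)
T3 scale by (-1, 3/2): (-13/5, 9/5) → (13/5, 27/10); (117/25, 44/25) → (-117/25, 66/25); (-7/5, -24/5) → (7/5, -36/5); (-37/25, 141/25) → (37/25, 423/50); (-27/25, 86/25) → (27/25, 129/25)
T4 scale by (-3, 2): (13/5, 27/10) → (-39/5, 27/5); (-117/25, 66/25) → (351/25, 132/25); (7/5, -36/5) → (-21/5, -72/5); (37/25, 423/50) → (-111/25, 423/25); (27/25, 129/25) → (-81/25, 258/25)
T5 rotate counter-clockwise with cos θ = 5/13, sin θ = -12/13: (-39/5, 27/5) → (129/65, 603/65); (351/25, 132/25) → (3339/325, -3552/325); (-21/5, -72/5) → (-969/65, -108/65); (-111/25, 423/25) → (4521/325, 3447/325); (-81/25, 258/25) → (207/25, 174/25)
T6 scale by (-2, 3/2): (129/65, 603/65) → (-258/65, 1809/130); (3339/325, -3552/325) → (-6678/325, -5328/325); (-969/65, -108/65) → (1938/65, -162/65); (4521/325, 3447/325) → (-9042/325, 10341/650); (207/25, 174/25) → (-414/25, 261/25)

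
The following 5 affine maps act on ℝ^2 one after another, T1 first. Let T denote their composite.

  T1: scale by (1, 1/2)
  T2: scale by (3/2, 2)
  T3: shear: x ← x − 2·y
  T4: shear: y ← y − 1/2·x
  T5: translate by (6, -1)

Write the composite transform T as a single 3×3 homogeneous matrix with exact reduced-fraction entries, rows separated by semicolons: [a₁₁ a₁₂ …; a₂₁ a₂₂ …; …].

T1 = [1 0 0; 0 1/2 0; 0 0 1]
T2·T1 = [3/2 0 0; 0 1 0; 0 0 1]
T3·…·T1 = [3/2 -2 0; 0 1 0; 0 0 1]
T4·…·T1 = [3/2 -2 0; -3/4 2 0; 0 0 1]
T5·…·T1 = [3/2 -2 6; -3/4 2 -1; 0 0 1]

T = [3/2 -2 6; -3/4 2 -1; 0 0 1]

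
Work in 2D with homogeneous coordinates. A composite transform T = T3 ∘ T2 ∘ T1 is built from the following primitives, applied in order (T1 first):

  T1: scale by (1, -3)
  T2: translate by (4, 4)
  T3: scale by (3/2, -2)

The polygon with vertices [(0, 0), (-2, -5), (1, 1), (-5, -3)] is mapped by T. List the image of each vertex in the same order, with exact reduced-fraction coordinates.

image vertices: (6, -8), (3, -38), (15/2, -2), (-3/2, -26)

T1 scale by (1, -3): (0, 0) → (0, 0); (-2, -5) → (-2, 15); (1, 1) → (1, -3); (-5, -3) → (-5, 9)
T2 translate by (4, 4): (0, 0) → (4, 4); (-2, 15) → (2, 19); (1, -3) → (5, 1); (-5, 9) → (-1, 13)
T3 scale by (3/2, -2): (4, 4) → (6, -8); (2, 19) → (3, -38); (5, 1) → (15/2, -2); (-1, 13) → (-3/2, -26)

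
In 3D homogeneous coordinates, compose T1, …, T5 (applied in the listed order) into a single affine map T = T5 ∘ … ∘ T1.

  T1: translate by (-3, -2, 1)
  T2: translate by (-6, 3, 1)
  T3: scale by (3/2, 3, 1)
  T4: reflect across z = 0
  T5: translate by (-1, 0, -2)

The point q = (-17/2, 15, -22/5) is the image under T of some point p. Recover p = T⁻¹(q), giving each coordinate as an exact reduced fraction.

p = (4, 4, 2/5)

T1 = [1 0 0 -3; 0 1 0 -2; 0 0 1 1; 0 0 0 1]
T2·T1 = [1 0 0 -9; 0 1 0 1; 0 0 1 2; 0 0 0 1]
T3·…·T1 = [3/2 0 0 -27/2; 0 3 0 3; 0 0 1 2; 0 0 0 1]
T4·…·T1 = [3/2 0 0 -27/2; 0 3 0 3; 0 0 -1 -2; 0 0 0 1]
T5·…·T1 = [3/2 0 0 -29/2; 0 3 0 3; 0 0 -1 -4; 0 0 0 1]
det M = -9/2; M⁻¹ = [2/3 0 0 29/3; 0 1/3 0 -1; 0 0 -1 -4; 0 0 0 1]
M⁻¹ · (-17/2, 15, -22/5)ᵀ = (4, 4, 2/5)ᵀ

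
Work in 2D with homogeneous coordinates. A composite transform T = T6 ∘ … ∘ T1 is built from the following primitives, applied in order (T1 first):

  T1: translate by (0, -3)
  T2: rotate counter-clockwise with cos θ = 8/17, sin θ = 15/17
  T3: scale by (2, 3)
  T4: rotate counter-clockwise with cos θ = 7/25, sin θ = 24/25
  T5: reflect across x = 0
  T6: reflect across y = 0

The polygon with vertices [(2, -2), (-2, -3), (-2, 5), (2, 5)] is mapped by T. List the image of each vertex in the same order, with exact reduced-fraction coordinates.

image vertices: (-1994/425, -4158/425), (-6652/425, -1914/425), (-364/425, 2502/425), (3508/425, -294/425)

T1 translate by (0, -3): (2, -2) → (2, -5); (-2, -3) → (-2, -6); (-2, 5) → (-2, 2); (2, 5) → (2, 2)
T2 rotate counter-clockwise with cos θ = 8/17, sin θ = 15/17: (2, -5) → (91/17, -10/17); (-2, -6) → (74/17, -78/17); (-2, 2) → (-46/17, -14/17); (2, 2) → (-14/17, 46/17)
T3 scale by (2, 3): (91/17, -10/17) → (182/17, -30/17); (74/17, -78/17) → (148/17, -234/17); (-46/17, -14/17) → (-92/17, -42/17); (-14/17, 46/17) → (-28/17, 138/17)
T4 rotate counter-clockwise with cos θ = 7/25, sin θ = 24/25: (182/17, -30/17) → (1994/425, 4158/425); (148/17, -234/17) → (6652/425, 1914/425); (-92/17, -42/17) → (364/425, -2502/425); (-28/17, 138/17) → (-3508/425, 294/425)
T5 reflect across x = 0: (1994/425, 4158/425) → (-1994/425, 4158/425); (6652/425, 1914/425) → (-6652/425, 1914/425); (364/425, -2502/425) → (-364/425, -2502/425); (-3508/425, 294/425) → (3508/425, 294/425)
T6 reflect across y = 0: (-1994/425, 4158/425) → (-1994/425, -4158/425); (-6652/425, 1914/425) → (-6652/425, -1914/425); (-364/425, -2502/425) → (-364/425, 2502/425); (3508/425, 294/425) → (3508/425, -294/425)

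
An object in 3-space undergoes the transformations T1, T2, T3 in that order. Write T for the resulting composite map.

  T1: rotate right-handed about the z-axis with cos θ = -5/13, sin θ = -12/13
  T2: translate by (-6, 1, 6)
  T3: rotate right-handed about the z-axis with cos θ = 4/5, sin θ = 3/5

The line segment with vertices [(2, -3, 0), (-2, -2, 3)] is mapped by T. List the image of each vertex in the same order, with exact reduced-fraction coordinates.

T1 rotate right-handed about the z-axis with cos θ = -5/13, sin θ = -12/13: (2, -3, 0) → (-46/13, -9/13, 0); (-2, -2, 3) → (-14/13, 34/13, 3)
T2 translate by (-6, 1, 6): (-46/13, -9/13, 0) → (-124/13, 4/13, 6); (-14/13, 34/13, 3) → (-92/13, 47/13, 9)
T3 rotate right-handed about the z-axis with cos θ = 4/5, sin θ = 3/5: (-124/13, 4/13, 6) → (-508/65, -356/65, 6); (-92/13, 47/13, 9) → (-509/65, -88/65, 9)

image vertices: (-508/65, -356/65, 6), (-509/65, -88/65, 9)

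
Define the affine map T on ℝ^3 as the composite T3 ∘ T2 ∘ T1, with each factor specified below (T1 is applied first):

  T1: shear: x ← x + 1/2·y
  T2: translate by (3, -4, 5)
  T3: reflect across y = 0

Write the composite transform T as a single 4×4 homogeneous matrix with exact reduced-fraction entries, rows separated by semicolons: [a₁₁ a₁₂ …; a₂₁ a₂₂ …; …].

T = [1 1/2 0 3; 0 -1 0 4; 0 0 1 5; 0 0 0 1]

T1 = [1 1/2 0 0; 0 1 0 0; 0 0 1 0; 0 0 0 1]
T2·T1 = [1 1/2 0 3; 0 1 0 -4; 0 0 1 5; 0 0 0 1]
T3·…·T1 = [1 1/2 0 3; 0 -1 0 4; 0 0 1 5; 0 0 0 1]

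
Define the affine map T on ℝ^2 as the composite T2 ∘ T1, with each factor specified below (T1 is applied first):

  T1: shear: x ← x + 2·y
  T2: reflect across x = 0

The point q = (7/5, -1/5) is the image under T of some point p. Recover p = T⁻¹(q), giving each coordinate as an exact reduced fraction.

T1 = [1 2 0; 0 1 0; 0 0 1]
T2·T1 = [-1 -2 0; 0 1 0; 0 0 1]
det M = -1; M⁻¹ = [-1 -2 0; 0 1 0; 0 0 1]
M⁻¹ · (7/5, -1/5)ᵀ = (-1, -1/5)ᵀ

p = (-1, -1/5)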